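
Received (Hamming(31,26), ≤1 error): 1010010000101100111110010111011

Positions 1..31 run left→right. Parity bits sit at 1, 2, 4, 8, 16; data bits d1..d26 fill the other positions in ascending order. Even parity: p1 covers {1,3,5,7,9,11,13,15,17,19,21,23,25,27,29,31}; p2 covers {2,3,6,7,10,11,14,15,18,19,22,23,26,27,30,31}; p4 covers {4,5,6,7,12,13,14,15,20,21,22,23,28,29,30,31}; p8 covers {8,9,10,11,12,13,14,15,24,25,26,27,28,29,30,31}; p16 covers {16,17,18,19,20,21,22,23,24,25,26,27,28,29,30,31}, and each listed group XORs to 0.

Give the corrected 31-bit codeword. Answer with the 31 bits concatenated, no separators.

1010010000101100111110011111011

s1 (pos 1,3,5,7,9,11,13,15,17,19,21,23,25,27,29,31): 1⊕1⊕0⊕0⊕0⊕1⊕1⊕0⊕1⊕1⊕1⊕0⊕0⊕1⊕0⊕1 = 1
s2 (pos 2,3,6,7,10,11,14,15,18,19,22,23,26,27,30,31): 0⊕1⊕1⊕0⊕0⊕1⊕1⊕0⊕1⊕1⊕0⊕0⊕1⊕1⊕1⊕1 = 0
s4 (pos 4,5,6,7,12,13,14,15,20,21,22,23,28,29,30,31): 0⊕0⊕1⊕0⊕0⊕1⊕1⊕0⊕1⊕1⊕0⊕0⊕1⊕0⊕1⊕1 = 0
s8 (pos 8,9,10,11,12,13,14,15,24,25,26,27,28,29,30,31): 0⊕0⊕0⊕1⊕0⊕1⊕1⊕0⊕1⊕0⊕1⊕1⊕1⊕0⊕1⊕1 = 1
s16 (pos 16,17,18,19,20,21,22,23,24,25,26,27,28,29,30,31): 0⊕1⊕1⊕1⊕1⊕1⊕0⊕0⊕1⊕0⊕1⊕1⊕1⊕0⊕1⊕1 = 1
Syndrome s16…s1 = 11001 → error at position 25.
Flip position 25: 1010010000101100111110010111011 → 1010010000101100111110011111011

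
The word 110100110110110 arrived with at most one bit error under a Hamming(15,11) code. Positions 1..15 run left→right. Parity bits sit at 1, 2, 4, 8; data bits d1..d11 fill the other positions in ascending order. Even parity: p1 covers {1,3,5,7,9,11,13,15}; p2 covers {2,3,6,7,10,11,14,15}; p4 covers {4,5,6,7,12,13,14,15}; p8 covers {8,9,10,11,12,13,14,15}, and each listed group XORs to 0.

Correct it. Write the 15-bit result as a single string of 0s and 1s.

s1 (pos 1,3,5,7,9,11,13,15): 1⊕0⊕0⊕1⊕0⊕1⊕1⊕0 = 0
s2 (pos 2,3,6,7,10,11,14,15): 1⊕0⊕0⊕1⊕1⊕1⊕1⊕0 = 1
s4 (pos 4,5,6,7,12,13,14,15): 1⊕0⊕0⊕1⊕0⊕1⊕1⊕0 = 0
s8 (pos 8,9,10,11,12,13,14,15): 1⊕0⊕1⊕1⊕0⊕1⊕1⊕0 = 1
Syndrome s8…s1 = 1010 → error at position 10.
Flip position 10: 110100110110110 → 110100110010110

110100110010110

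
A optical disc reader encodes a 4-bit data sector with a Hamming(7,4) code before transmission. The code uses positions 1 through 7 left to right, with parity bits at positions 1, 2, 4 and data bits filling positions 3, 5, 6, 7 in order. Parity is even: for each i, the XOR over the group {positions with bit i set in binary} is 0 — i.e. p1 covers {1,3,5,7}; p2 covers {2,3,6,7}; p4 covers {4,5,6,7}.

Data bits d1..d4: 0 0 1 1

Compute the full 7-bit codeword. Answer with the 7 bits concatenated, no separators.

Place data at non-parity positions: p1 p2 0 p4 0 1 1
p1 (pos 1,3,5,7): XOR of data positions = 0⊕0⊕1 = 1
p2 (pos 2,3,6,7): XOR of data positions = 0⊕1⊕1 = 0
p4 (pos 4,5,6,7): XOR of data positions = 0⊕1⊕1 = 0
Codeword: 1000011

1000011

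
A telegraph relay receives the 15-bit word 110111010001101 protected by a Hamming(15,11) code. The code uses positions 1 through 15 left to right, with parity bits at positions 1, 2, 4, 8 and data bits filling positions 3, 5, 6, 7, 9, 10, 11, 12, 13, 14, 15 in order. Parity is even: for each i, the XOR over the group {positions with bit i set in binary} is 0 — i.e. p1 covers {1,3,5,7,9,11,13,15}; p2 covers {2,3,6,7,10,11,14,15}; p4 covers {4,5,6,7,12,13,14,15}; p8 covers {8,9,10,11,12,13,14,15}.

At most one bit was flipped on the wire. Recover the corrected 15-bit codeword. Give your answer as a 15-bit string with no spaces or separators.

s1 (pos 1,3,5,7,9,11,13,15): 1⊕0⊕1⊕0⊕0⊕0⊕1⊕1 = 0
s2 (pos 2,3,6,7,10,11,14,15): 1⊕0⊕1⊕0⊕0⊕0⊕0⊕1 = 1
s4 (pos 4,5,6,7,12,13,14,15): 1⊕1⊕1⊕0⊕1⊕1⊕0⊕1 = 0
s8 (pos 8,9,10,11,12,13,14,15): 1⊕0⊕0⊕0⊕1⊕1⊕0⊕1 = 0
Syndrome s8…s1 = 0010 → error at position 2.
Flip position 2: 110111010001101 → 100111010001101

100111010001101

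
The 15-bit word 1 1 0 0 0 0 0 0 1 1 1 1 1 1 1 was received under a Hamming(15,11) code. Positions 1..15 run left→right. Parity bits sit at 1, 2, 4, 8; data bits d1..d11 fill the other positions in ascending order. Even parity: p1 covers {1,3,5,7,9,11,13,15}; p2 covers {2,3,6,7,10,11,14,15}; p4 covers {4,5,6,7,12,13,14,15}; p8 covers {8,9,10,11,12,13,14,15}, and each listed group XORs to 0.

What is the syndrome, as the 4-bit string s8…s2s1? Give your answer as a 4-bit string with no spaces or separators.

s1 (pos 1,3,5,7,9,11,13,15): 1⊕0⊕0⊕0⊕1⊕1⊕1⊕1 = 1
s2 (pos 2,3,6,7,10,11,14,15): 1⊕0⊕0⊕0⊕1⊕1⊕1⊕1 = 1
s4 (pos 4,5,6,7,12,13,14,15): 0⊕0⊕0⊕0⊕1⊕1⊕1⊕1 = 0
s8 (pos 8,9,10,11,12,13,14,15): 0⊕1⊕1⊕1⊕1⊕1⊕1⊕1 = 1
Syndrome s8…s1 = 1011 → error at position 11.

1011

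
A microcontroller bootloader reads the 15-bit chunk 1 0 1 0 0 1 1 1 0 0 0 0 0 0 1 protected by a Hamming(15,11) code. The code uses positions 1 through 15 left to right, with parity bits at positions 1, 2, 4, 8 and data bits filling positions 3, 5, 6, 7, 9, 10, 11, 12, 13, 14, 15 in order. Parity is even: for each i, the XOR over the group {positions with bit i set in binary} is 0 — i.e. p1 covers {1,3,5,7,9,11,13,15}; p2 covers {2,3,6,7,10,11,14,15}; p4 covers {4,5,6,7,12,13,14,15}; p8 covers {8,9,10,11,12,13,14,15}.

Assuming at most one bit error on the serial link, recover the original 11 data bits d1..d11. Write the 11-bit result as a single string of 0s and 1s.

10110000001

s1 (pos 1,3,5,7,9,11,13,15): 1⊕1⊕0⊕1⊕0⊕0⊕0⊕1 = 0
s2 (pos 2,3,6,7,10,11,14,15): 0⊕1⊕1⊕1⊕0⊕0⊕0⊕1 = 0
s4 (pos 4,5,6,7,12,13,14,15): 0⊕0⊕1⊕1⊕0⊕0⊕0⊕1 = 1
s8 (pos 8,9,10,11,12,13,14,15): 1⊕0⊕0⊕0⊕0⊕0⊕0⊕1 = 0
Syndrome s8…s1 = 0100 → error at position 4.
Flip position 4: 101001110000001 → 101101110000001
Read data bits from positions 3,5,6,7,9,10,11,12,13,14,15: 10110000001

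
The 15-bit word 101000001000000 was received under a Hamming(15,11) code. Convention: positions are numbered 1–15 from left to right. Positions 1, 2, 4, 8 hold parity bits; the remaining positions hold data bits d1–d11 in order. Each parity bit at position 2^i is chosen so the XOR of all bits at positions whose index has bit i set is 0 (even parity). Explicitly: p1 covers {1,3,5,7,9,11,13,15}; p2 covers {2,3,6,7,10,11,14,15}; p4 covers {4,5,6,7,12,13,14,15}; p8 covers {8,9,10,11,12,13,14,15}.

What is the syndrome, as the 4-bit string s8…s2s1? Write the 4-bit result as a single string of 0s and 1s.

1011

s1 (pos 1,3,5,7,9,11,13,15): 1⊕1⊕0⊕0⊕1⊕0⊕0⊕0 = 1
s2 (pos 2,3,6,7,10,11,14,15): 0⊕1⊕0⊕0⊕0⊕0⊕0⊕0 = 1
s4 (pos 4,5,6,7,12,13,14,15): 0⊕0⊕0⊕0⊕0⊕0⊕0⊕0 = 0
s8 (pos 8,9,10,11,12,13,14,15): 0⊕1⊕0⊕0⊕0⊕0⊕0⊕0 = 1
Syndrome s8…s1 = 1011 → error at position 11.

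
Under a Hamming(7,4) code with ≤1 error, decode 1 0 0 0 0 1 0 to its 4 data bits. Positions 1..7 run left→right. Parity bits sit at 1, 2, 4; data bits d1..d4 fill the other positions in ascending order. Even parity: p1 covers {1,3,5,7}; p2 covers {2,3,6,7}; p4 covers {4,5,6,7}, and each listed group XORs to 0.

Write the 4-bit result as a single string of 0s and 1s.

s1 (pos 1,3,5,7): 1⊕0⊕0⊕0 = 1
s2 (pos 2,3,6,7): 0⊕0⊕1⊕0 = 1
s4 (pos 4,5,6,7): 0⊕0⊕1⊕0 = 1
Syndrome s4…s1 = 111 → error at position 7.
Flip position 7: 1000010 → 1000011
Read data bits from positions 3,5,6,7: 0011

0011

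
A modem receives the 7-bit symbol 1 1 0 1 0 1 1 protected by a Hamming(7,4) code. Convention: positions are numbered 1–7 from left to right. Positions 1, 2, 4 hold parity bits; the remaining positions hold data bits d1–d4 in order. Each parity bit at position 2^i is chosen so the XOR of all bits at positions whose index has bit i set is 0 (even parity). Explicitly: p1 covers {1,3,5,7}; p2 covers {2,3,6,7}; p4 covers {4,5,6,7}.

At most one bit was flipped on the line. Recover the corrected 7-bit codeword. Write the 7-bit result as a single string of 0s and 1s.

1101001

s1 (pos 1,3,5,7): 1⊕0⊕0⊕1 = 0
s2 (pos 2,3,6,7): 1⊕0⊕1⊕1 = 1
s4 (pos 4,5,6,7): 1⊕0⊕1⊕1 = 1
Syndrome s4…s1 = 110 → error at position 6.
Flip position 6: 1101011 → 1101001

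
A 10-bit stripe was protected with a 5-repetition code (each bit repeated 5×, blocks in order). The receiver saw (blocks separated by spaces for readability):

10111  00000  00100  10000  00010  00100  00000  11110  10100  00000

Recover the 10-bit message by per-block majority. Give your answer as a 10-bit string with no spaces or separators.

1000000100

Block 1 (10111): 4 ones → 1
Block 2 (00000): 0 ones → 0
Block 3 (00100): 1 one → 0
Block 4 (10000): 1 one → 0
Block 5 (00010): 1 one → 0
Block 6 (00100): 1 one → 0
Block 7 (00000): 0 ones → 0
Block 8 (11110): 4 ones → 1
Block 9 (10100): 2 ones → 0
Block 10 (00000): 0 ones → 0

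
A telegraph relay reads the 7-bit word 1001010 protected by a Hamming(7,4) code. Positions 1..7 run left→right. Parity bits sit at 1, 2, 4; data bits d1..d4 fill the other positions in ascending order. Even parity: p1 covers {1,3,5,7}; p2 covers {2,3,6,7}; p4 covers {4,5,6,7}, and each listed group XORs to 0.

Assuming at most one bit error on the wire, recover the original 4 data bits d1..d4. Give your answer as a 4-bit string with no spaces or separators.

s1 (pos 1,3,5,7): 1⊕0⊕0⊕0 = 1
s2 (pos 2,3,6,7): 0⊕0⊕1⊕0 = 1
s4 (pos 4,5,6,7): 1⊕0⊕1⊕0 = 0
Syndrome s4…s1 = 011 → error at position 3.
Flip position 3: 1001010 → 1011010
Read data bits from positions 3,5,6,7: 1010

1010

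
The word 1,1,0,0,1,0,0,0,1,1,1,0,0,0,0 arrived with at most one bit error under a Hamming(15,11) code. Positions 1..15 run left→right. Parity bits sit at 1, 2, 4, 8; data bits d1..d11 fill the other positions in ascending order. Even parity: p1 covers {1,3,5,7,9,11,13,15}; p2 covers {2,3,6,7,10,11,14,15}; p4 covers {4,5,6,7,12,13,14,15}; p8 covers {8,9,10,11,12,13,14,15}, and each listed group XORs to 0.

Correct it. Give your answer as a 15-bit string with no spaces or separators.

110010001110010

s1 (pos 1,3,5,7,9,11,13,15): 1⊕0⊕1⊕0⊕1⊕1⊕0⊕0 = 0
s2 (pos 2,3,6,7,10,11,14,15): 1⊕0⊕0⊕0⊕1⊕1⊕0⊕0 = 1
s4 (pos 4,5,6,7,12,13,14,15): 0⊕1⊕0⊕0⊕0⊕0⊕0⊕0 = 1
s8 (pos 8,9,10,11,12,13,14,15): 0⊕1⊕1⊕1⊕0⊕0⊕0⊕0 = 1
Syndrome s8…s1 = 1110 → error at position 14.
Flip position 14: 110010001110000 → 110010001110010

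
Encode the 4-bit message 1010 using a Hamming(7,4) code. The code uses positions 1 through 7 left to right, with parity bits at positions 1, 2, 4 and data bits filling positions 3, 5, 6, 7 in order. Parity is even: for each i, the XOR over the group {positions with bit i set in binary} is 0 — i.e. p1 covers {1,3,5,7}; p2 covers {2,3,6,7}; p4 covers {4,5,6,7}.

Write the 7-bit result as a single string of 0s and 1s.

Place data at non-parity positions: p1 p2 1 p4 0 1 0
p1 (pos 1,3,5,7): XOR of data positions = 1⊕0⊕0 = 1
p2 (pos 2,3,6,7): XOR of data positions = 1⊕1⊕0 = 0
p4 (pos 4,5,6,7): XOR of data positions = 0⊕1⊕0 = 1
Codeword: 1011010

1011010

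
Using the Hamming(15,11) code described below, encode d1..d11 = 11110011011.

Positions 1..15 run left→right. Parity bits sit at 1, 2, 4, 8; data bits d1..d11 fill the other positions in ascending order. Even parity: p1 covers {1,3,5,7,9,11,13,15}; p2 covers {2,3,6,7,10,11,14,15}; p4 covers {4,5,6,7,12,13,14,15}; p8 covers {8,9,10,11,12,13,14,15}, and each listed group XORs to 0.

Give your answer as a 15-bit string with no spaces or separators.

101011100011011

Place data at non-parity positions: p1 p2 1 p4 1 1 1 p8 0 0 1 1 0 1 1
p1 (pos 1,3,5,7,9,11,13,15): XOR of data positions = 1⊕1⊕1⊕0⊕1⊕0⊕1 = 1
p2 (pos 2,3,6,7,10,11,14,15): XOR of data positions = 1⊕1⊕1⊕0⊕1⊕1⊕1 = 0
p4 (pos 4,5,6,7,12,13,14,15): XOR of data positions = 1⊕1⊕1⊕1⊕0⊕1⊕1 = 0
p8 (pos 8,9,10,11,12,13,14,15): XOR of data positions = 0⊕0⊕1⊕1⊕0⊕1⊕1 = 0
Codeword: 101011100011011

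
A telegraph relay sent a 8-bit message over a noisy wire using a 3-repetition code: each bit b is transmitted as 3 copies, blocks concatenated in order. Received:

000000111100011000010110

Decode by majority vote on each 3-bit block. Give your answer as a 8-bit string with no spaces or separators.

Block 1 (000): 0 ones → 0
Block 2 (000): 0 ones → 0
Block 3 (111): 3 ones → 1
Block 4 (100): 1 one → 0
Block 5 (011): 2 ones → 1
Block 6 (000): 0 ones → 0
Block 7 (010): 1 one → 0
Block 8 (110): 2 ones → 1

00101001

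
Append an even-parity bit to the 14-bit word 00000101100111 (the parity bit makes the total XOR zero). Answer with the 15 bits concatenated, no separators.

XOR of the 14 data bits: 0⊕0⊕0⊕0⊕0⊕1⊕0⊕1⊕1⊕0⊕0⊕1⊕1⊕1 = 0
Parity bit = 0 (so all 15 bits XOR to 0).

000001011001110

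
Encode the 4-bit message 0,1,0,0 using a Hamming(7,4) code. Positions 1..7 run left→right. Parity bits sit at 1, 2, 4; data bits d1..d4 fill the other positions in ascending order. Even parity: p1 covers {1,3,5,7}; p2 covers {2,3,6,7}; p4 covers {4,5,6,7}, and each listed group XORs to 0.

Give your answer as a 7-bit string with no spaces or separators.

1001100

Place data at non-parity positions: p1 p2 0 p4 1 0 0
p1 (pos 1,3,5,7): XOR of data positions = 0⊕1⊕0 = 1
p2 (pos 2,3,6,7): XOR of data positions = 0⊕0⊕0 = 0
p4 (pos 4,5,6,7): XOR of data positions = 1⊕0⊕0 = 1
Codeword: 1001100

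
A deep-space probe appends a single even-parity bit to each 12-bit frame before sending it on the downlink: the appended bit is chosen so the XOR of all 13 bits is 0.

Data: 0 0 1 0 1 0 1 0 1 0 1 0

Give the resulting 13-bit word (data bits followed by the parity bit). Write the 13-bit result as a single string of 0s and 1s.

0010101010101

XOR of the 12 data bits: 0⊕0⊕1⊕0⊕1⊕0⊕1⊕0⊕1⊕0⊕1⊕0 = 1
Parity bit = 1 (so all 13 bits XOR to 0).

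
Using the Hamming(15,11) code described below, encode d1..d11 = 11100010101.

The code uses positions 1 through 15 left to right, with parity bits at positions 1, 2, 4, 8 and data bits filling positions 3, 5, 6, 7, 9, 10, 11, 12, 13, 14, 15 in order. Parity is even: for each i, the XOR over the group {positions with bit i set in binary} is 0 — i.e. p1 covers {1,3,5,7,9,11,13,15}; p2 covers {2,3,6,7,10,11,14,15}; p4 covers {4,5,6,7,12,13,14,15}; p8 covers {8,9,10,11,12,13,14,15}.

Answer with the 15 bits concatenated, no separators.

Place data at non-parity positions: p1 p2 1 p4 1 1 0 p8 0 0 1 0 1 0 1
p1 (pos 1,3,5,7,9,11,13,15): XOR of data positions = 1⊕1⊕0⊕0⊕1⊕1⊕1 = 1
p2 (pos 2,3,6,7,10,11,14,15): XOR of data positions = 1⊕1⊕0⊕0⊕1⊕0⊕1 = 0
p4 (pos 4,5,6,7,12,13,14,15): XOR of data positions = 1⊕1⊕0⊕0⊕1⊕0⊕1 = 0
p8 (pos 8,9,10,11,12,13,14,15): XOR of data positions = 0⊕0⊕1⊕0⊕1⊕0⊕1 = 1
Codeword: 101011010010101

101011010010101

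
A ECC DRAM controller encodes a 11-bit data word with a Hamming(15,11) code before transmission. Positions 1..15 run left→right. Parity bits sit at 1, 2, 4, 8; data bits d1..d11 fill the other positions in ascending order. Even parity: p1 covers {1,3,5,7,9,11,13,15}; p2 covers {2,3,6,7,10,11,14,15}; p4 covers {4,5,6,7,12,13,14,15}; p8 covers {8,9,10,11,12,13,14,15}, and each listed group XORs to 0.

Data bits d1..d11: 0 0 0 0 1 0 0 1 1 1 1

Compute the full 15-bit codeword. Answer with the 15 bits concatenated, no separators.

100000011001111

Place data at non-parity positions: p1 p2 0 p4 0 0 0 p8 1 0 0 1 1 1 1
p1 (pos 1,3,5,7,9,11,13,15): XOR of data positions = 0⊕0⊕0⊕1⊕0⊕1⊕1 = 1
p2 (pos 2,3,6,7,10,11,14,15): XOR of data positions = 0⊕0⊕0⊕0⊕0⊕1⊕1 = 0
p4 (pos 4,5,6,7,12,13,14,15): XOR of data positions = 0⊕0⊕0⊕1⊕1⊕1⊕1 = 0
p8 (pos 8,9,10,11,12,13,14,15): XOR of data positions = 1⊕0⊕0⊕1⊕1⊕1⊕1 = 1
Codeword: 100000011001111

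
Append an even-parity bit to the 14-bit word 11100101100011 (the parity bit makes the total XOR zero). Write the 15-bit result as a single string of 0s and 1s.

XOR of the 14 data bits: 1⊕1⊕1⊕0⊕0⊕1⊕0⊕1⊕1⊕0⊕0⊕0⊕1⊕1 = 0
Parity bit = 0 (so all 15 bits XOR to 0).

111001011000110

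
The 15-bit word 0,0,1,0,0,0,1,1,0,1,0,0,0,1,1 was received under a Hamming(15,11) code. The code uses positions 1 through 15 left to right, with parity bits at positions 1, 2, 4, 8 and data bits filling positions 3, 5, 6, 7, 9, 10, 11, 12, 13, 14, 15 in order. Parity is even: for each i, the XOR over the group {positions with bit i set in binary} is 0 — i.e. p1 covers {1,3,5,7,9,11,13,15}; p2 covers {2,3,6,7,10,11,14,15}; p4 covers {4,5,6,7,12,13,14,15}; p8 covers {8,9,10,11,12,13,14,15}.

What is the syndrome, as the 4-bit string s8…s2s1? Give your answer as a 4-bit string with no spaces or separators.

0111

s1 (pos 1,3,5,7,9,11,13,15): 0⊕1⊕0⊕1⊕0⊕0⊕0⊕1 = 1
s2 (pos 2,3,6,7,10,11,14,15): 0⊕1⊕0⊕1⊕1⊕0⊕1⊕1 = 1
s4 (pos 4,5,6,7,12,13,14,15): 0⊕0⊕0⊕1⊕0⊕0⊕1⊕1 = 1
s8 (pos 8,9,10,11,12,13,14,15): 1⊕0⊕1⊕0⊕0⊕0⊕1⊕1 = 0
Syndrome s8…s1 = 0111 → error at position 7.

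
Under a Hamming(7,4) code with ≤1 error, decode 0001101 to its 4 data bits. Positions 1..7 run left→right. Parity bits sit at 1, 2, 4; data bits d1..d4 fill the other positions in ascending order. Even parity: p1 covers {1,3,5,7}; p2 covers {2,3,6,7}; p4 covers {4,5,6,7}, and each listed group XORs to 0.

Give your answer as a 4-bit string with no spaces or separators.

s1 (pos 1,3,5,7): 0⊕0⊕1⊕1 = 0
s2 (pos 2,3,6,7): 0⊕0⊕0⊕1 = 1
s4 (pos 4,5,6,7): 1⊕1⊕0⊕1 = 1
Syndrome s4…s1 = 110 → error at position 6.
Flip position 6: 0001101 → 0001111
Read data bits from positions 3,5,6,7: 0111

0111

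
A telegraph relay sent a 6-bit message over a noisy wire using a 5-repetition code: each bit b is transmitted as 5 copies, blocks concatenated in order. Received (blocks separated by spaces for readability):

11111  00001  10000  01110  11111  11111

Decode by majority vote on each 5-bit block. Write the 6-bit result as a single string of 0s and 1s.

Block 1 (11111): 5 ones → 1
Block 2 (00001): 1 one → 0
Block 3 (10000): 1 one → 0
Block 4 (01110): 3 ones → 1
Block 5 (11111): 5 ones → 1
Block 6 (11111): 5 ones → 1

100111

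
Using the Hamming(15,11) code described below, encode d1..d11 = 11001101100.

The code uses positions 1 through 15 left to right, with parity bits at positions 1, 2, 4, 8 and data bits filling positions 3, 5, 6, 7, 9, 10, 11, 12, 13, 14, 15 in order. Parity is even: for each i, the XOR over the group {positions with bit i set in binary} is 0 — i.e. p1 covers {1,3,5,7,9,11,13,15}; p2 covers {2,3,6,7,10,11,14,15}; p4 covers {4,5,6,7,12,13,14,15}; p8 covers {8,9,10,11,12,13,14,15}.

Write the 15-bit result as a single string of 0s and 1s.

001110001101100

Place data at non-parity positions: p1 p2 1 p4 1 0 0 p8 1 1 0 1 1 0 0
p1 (pos 1,3,5,7,9,11,13,15): XOR of data positions = 1⊕1⊕0⊕1⊕0⊕1⊕0 = 0
p2 (pos 2,3,6,7,10,11,14,15): XOR of data positions = 1⊕0⊕0⊕1⊕0⊕0⊕0 = 0
p4 (pos 4,5,6,7,12,13,14,15): XOR of data positions = 1⊕0⊕0⊕1⊕1⊕0⊕0 = 1
p8 (pos 8,9,10,11,12,13,14,15): XOR of data positions = 1⊕1⊕0⊕1⊕1⊕0⊕0 = 0
Codeword: 001110001101100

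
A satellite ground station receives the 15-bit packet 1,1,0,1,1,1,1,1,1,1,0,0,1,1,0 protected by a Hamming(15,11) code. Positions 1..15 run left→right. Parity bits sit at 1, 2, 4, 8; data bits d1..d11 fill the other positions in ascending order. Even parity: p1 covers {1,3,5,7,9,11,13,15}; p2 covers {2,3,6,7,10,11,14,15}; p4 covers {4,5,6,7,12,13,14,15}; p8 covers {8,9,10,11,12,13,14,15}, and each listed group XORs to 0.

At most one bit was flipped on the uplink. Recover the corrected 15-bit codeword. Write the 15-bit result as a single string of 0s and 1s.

s1 (pos 1,3,5,7,9,11,13,15): 1⊕0⊕1⊕1⊕1⊕0⊕1⊕0 = 1
s2 (pos 2,3,6,7,10,11,14,15): 1⊕0⊕1⊕1⊕1⊕0⊕1⊕0 = 1
s4 (pos 4,5,6,7,12,13,14,15): 1⊕1⊕1⊕1⊕0⊕1⊕1⊕0 = 0
s8 (pos 8,9,10,11,12,13,14,15): 1⊕1⊕1⊕0⊕0⊕1⊕1⊕0 = 1
Syndrome s8…s1 = 1011 → error at position 11.
Flip position 11: 110111111100110 → 110111111110110

110111111110110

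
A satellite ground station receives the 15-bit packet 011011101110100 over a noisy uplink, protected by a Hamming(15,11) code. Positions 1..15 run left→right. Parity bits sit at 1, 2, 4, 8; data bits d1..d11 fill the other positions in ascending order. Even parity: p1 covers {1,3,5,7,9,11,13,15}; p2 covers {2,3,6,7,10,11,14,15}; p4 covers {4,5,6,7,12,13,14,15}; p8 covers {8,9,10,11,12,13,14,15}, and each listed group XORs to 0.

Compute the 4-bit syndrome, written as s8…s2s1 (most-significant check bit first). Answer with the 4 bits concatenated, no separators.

0000

s1 (pos 1,3,5,7,9,11,13,15): 0⊕1⊕1⊕1⊕1⊕1⊕1⊕0 = 0
s2 (pos 2,3,6,7,10,11,14,15): 1⊕1⊕1⊕1⊕1⊕1⊕0⊕0 = 0
s4 (pos 4,5,6,7,12,13,14,15): 0⊕1⊕1⊕1⊕0⊕1⊕0⊕0 = 0
s8 (pos 8,9,10,11,12,13,14,15): 0⊕1⊕1⊕1⊕0⊕1⊕0⊕0 = 0
Syndrome s8…s1 = 0000 → no error.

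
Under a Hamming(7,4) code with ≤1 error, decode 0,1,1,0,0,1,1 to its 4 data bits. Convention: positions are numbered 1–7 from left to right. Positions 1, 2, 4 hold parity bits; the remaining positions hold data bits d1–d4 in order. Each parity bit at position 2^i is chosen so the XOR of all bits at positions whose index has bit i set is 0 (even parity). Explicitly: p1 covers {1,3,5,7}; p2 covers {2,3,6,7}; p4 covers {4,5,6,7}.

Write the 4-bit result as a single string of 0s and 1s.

1011

s1 (pos 1,3,5,7): 0⊕1⊕0⊕1 = 0
s2 (pos 2,3,6,7): 1⊕1⊕1⊕1 = 0
s4 (pos 4,5,6,7): 0⊕0⊕1⊕1 = 0
Syndrome s4…s1 = 000 → no error.
Read data bits from positions 3,5,6,7: 1011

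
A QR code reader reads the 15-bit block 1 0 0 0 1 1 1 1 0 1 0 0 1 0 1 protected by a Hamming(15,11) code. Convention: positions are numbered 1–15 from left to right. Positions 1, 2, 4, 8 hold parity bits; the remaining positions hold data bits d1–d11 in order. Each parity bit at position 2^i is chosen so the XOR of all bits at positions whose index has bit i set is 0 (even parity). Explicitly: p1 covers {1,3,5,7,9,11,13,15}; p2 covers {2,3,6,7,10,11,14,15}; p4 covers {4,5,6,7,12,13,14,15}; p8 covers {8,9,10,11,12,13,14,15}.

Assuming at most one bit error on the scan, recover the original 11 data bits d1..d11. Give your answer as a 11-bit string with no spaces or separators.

00110100101

s1 (pos 1,3,5,7,9,11,13,15): 1⊕0⊕1⊕1⊕0⊕0⊕1⊕1 = 1
s2 (pos 2,3,6,7,10,11,14,15): 0⊕0⊕1⊕1⊕1⊕0⊕0⊕1 = 0
s4 (pos 4,5,6,7,12,13,14,15): 0⊕1⊕1⊕1⊕0⊕1⊕0⊕1 = 1
s8 (pos 8,9,10,11,12,13,14,15): 1⊕0⊕1⊕0⊕0⊕1⊕0⊕1 = 0
Syndrome s8…s1 = 0101 → error at position 5.
Flip position 5: 100011110100101 → 100001110100101
Read data bits from positions 3,5,6,7,9,10,11,12,13,14,15: 00110100101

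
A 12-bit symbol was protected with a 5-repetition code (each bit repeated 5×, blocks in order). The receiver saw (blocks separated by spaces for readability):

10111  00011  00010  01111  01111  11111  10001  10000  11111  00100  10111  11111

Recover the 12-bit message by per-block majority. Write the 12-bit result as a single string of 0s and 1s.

Block 1 (10111): 4 ones → 1
Block 2 (00011): 2 ones → 0
Block 3 (00010): 1 one → 0
Block 4 (01111): 4 ones → 1
Block 5 (01111): 4 ones → 1
Block 6 (11111): 5 ones → 1
Block 7 (10001): 2 ones → 0
Block 8 (10000): 1 one → 0
Block 9 (11111): 5 ones → 1
Block 10 (00100): 1 one → 0
Block 11 (10111): 4 ones → 1
Block 12 (11111): 5 ones → 1

100111001011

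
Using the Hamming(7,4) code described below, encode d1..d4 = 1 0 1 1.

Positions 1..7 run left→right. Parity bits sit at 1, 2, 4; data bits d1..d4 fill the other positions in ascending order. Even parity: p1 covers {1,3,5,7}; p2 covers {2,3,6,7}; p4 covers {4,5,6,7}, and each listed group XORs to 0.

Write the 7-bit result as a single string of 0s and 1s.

0110011

Place data at non-parity positions: p1 p2 1 p4 0 1 1
p1 (pos 1,3,5,7): XOR of data positions = 1⊕0⊕1 = 0
p2 (pos 2,3,6,7): XOR of data positions = 1⊕1⊕1 = 1
p4 (pos 4,5,6,7): XOR of data positions = 0⊕1⊕1 = 0
Codeword: 0110011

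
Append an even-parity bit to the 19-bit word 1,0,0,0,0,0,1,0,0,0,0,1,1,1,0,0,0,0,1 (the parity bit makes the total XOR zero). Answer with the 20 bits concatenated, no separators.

XOR of the 19 data bits: 1⊕0⊕0⊕0⊕0⊕0⊕1⊕0⊕0⊕0⊕0⊕1⊕1⊕1⊕0⊕0⊕0⊕0⊕1 = 0
Parity bit = 0 (so all 20 bits XOR to 0).

10000010000111000010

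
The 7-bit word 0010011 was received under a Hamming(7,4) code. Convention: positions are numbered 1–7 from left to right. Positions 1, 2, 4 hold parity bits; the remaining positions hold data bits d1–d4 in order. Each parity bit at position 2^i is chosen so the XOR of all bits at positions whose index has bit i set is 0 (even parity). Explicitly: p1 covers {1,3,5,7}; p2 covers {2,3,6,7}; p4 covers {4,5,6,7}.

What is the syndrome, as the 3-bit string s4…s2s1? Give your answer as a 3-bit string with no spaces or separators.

010

s1 (pos 1,3,5,7): 0⊕1⊕0⊕1 = 0
s2 (pos 2,3,6,7): 0⊕1⊕1⊕1 = 1
s4 (pos 4,5,6,7): 0⊕0⊕1⊕1 = 0
Syndrome s4…s1 = 010 → error at position 2.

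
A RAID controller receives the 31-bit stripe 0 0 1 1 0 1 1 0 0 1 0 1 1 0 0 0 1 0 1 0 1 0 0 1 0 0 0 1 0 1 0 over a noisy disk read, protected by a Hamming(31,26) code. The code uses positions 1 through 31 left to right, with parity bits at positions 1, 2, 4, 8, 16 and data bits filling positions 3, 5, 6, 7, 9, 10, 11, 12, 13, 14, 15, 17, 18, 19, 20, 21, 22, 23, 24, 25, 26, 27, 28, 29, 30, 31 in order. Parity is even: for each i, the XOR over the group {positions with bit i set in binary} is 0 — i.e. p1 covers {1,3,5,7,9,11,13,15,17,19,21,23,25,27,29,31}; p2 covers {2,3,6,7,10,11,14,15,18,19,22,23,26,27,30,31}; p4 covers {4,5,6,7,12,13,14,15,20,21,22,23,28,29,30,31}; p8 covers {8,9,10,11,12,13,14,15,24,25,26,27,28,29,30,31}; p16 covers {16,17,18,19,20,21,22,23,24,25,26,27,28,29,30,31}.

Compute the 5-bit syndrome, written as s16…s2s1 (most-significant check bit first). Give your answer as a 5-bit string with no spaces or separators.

00000

s1 (pos 1,3,5,7,9,11,13,15,17,19,21,23,25,27,29,31): 0⊕1⊕0⊕1⊕0⊕0⊕1⊕0⊕1⊕1⊕1⊕0⊕0⊕0⊕0⊕0 = 0
s2 (pos 2,3,6,7,10,11,14,15,18,19,22,23,26,27,30,31): 0⊕1⊕1⊕1⊕1⊕0⊕0⊕0⊕0⊕1⊕0⊕0⊕0⊕0⊕1⊕0 = 0
s4 (pos 4,5,6,7,12,13,14,15,20,21,22,23,28,29,30,31): 1⊕0⊕1⊕1⊕1⊕1⊕0⊕0⊕0⊕1⊕0⊕0⊕1⊕0⊕1⊕0 = 0
s8 (pos 8,9,10,11,12,13,14,15,24,25,26,27,28,29,30,31): 0⊕0⊕1⊕0⊕1⊕1⊕0⊕0⊕1⊕0⊕0⊕0⊕1⊕0⊕1⊕0 = 0
s16 (pos 16,17,18,19,20,21,22,23,24,25,26,27,28,29,30,31): 0⊕1⊕0⊕1⊕0⊕1⊕0⊕0⊕1⊕0⊕0⊕0⊕1⊕0⊕1⊕0 = 0
Syndrome s16…s1 = 00000 → no error.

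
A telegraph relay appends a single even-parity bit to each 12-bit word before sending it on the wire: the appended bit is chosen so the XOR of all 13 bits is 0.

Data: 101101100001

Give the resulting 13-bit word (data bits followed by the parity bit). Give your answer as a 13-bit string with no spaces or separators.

XOR of the 12 data bits: 1⊕0⊕1⊕1⊕0⊕1⊕1⊕0⊕0⊕0⊕0⊕1 = 0
Parity bit = 0 (so all 13 bits XOR to 0).

1011011000010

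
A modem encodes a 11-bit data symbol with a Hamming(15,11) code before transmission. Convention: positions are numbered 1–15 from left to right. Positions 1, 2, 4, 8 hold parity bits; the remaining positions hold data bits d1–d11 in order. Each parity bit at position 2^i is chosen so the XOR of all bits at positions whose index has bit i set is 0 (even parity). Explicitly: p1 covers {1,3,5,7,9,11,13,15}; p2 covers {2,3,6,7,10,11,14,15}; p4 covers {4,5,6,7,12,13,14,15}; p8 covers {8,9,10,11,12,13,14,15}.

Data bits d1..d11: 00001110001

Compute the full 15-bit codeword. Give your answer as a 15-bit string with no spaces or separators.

110100001110001

Place data at non-parity positions: p1 p2 0 p4 0 0 0 p8 1 1 1 0 0 0 1
p1 (pos 1,3,5,7,9,11,13,15): XOR of data positions = 0⊕0⊕0⊕1⊕1⊕0⊕1 = 1
p2 (pos 2,3,6,7,10,11,14,15): XOR of data positions = 0⊕0⊕0⊕1⊕1⊕0⊕1 = 1
p4 (pos 4,5,6,7,12,13,14,15): XOR of data positions = 0⊕0⊕0⊕0⊕0⊕0⊕1 = 1
p8 (pos 8,9,10,11,12,13,14,15): XOR of data positions = 1⊕1⊕1⊕0⊕0⊕0⊕1 = 0
Codeword: 110100001110001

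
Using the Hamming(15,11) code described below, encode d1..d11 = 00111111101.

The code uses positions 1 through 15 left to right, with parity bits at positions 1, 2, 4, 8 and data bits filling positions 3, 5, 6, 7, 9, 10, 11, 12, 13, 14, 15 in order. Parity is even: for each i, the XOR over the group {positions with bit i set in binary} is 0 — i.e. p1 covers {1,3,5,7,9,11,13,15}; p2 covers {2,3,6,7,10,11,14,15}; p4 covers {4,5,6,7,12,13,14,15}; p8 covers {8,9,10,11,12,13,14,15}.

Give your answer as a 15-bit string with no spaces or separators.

Place data at non-parity positions: p1 p2 0 p4 0 1 1 p8 1 1 1 1 1 0 1
p1 (pos 1,3,5,7,9,11,13,15): XOR of data positions = 0⊕0⊕1⊕1⊕1⊕1⊕1 = 1
p2 (pos 2,3,6,7,10,11,14,15): XOR of data positions = 0⊕1⊕1⊕1⊕1⊕0⊕1 = 1
p4 (pos 4,5,6,7,12,13,14,15): XOR of data positions = 0⊕1⊕1⊕1⊕1⊕0⊕1 = 1
p8 (pos 8,9,10,11,12,13,14,15): XOR of data positions = 1⊕1⊕1⊕1⊕1⊕0⊕1 = 0
Codeword: 110101101111101

110101101111101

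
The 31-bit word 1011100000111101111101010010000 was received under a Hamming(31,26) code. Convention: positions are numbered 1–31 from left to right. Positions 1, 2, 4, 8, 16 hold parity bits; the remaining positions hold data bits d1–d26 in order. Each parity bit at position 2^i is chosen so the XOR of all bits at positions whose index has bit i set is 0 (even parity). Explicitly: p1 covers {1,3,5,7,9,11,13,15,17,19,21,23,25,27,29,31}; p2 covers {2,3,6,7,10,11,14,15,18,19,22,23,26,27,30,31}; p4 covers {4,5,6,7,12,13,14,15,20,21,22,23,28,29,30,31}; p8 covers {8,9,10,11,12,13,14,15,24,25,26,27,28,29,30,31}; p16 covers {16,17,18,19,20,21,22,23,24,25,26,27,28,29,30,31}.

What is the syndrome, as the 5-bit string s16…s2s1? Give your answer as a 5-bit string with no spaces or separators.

00110

s1 (pos 1,3,5,7,9,11,13,15,17,19,21,23,25,27,29,31): 1⊕1⊕1⊕0⊕0⊕1⊕1⊕0⊕1⊕1⊕0⊕0⊕0⊕1⊕0⊕0 = 0
s2 (pos 2,3,6,7,10,11,14,15,18,19,22,23,26,27,30,31): 0⊕1⊕0⊕0⊕0⊕1⊕1⊕0⊕1⊕1⊕1⊕0⊕0⊕1⊕0⊕0 = 1
s4 (pos 4,5,6,7,12,13,14,15,20,21,22,23,28,29,30,31): 1⊕1⊕0⊕0⊕1⊕1⊕1⊕0⊕1⊕0⊕1⊕0⊕0⊕0⊕0⊕0 = 1
s8 (pos 8,9,10,11,12,13,14,15,24,25,26,27,28,29,30,31): 0⊕0⊕0⊕1⊕1⊕1⊕1⊕0⊕1⊕0⊕0⊕1⊕0⊕0⊕0⊕0 = 0
s16 (pos 16,17,18,19,20,21,22,23,24,25,26,27,28,29,30,31): 1⊕1⊕1⊕1⊕1⊕0⊕1⊕0⊕1⊕0⊕0⊕1⊕0⊕0⊕0⊕0 = 0
Syndrome s16…s1 = 00110 → error at position 6.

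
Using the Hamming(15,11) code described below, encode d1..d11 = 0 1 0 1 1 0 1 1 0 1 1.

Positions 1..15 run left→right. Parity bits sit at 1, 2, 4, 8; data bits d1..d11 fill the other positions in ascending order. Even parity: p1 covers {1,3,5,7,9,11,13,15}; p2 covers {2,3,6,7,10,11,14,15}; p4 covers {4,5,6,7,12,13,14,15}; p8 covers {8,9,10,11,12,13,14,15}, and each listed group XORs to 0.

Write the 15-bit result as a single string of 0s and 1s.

Place data at non-parity positions: p1 p2 0 p4 1 0 1 p8 1 0 1 1 0 1 1
p1 (pos 1,3,5,7,9,11,13,15): XOR of data positions = 0⊕1⊕1⊕1⊕1⊕0⊕1 = 1
p2 (pos 2,3,6,7,10,11,14,15): XOR of data positions = 0⊕0⊕1⊕0⊕1⊕1⊕1 = 0
p4 (pos 4,5,6,7,12,13,14,15): XOR of data positions = 1⊕0⊕1⊕1⊕0⊕1⊕1 = 1
p8 (pos 8,9,10,11,12,13,14,15): XOR of data positions = 1⊕0⊕1⊕1⊕0⊕1⊕1 = 1
Codeword: 100110111011011

100110111011011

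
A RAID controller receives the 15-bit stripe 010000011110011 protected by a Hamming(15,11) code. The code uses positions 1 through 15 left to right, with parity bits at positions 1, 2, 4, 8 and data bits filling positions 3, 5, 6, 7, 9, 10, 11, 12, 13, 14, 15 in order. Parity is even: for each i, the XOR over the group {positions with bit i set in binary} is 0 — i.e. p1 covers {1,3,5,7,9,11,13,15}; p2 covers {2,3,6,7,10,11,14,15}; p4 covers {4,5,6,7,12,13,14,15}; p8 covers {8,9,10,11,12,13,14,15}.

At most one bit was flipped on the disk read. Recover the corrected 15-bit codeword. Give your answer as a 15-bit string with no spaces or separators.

011000011110011

s1 (pos 1,3,5,7,9,11,13,15): 0⊕0⊕0⊕0⊕1⊕1⊕0⊕1 = 1
s2 (pos 2,3,6,7,10,11,14,15): 1⊕0⊕0⊕0⊕1⊕1⊕1⊕1 = 1
s4 (pos 4,5,6,7,12,13,14,15): 0⊕0⊕0⊕0⊕0⊕0⊕1⊕1 = 0
s8 (pos 8,9,10,11,12,13,14,15): 1⊕1⊕1⊕1⊕0⊕0⊕1⊕1 = 0
Syndrome s8…s1 = 0011 → error at position 3.
Flip position 3: 010000011110011 → 011000011110011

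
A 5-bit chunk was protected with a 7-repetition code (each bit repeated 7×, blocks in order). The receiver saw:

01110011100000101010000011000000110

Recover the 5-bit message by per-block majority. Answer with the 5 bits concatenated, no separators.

10000

Block 1 (0111001): 4 ones → 1
Block 2 (1100000): 2 ones → 0
Block 3 (1010100): 3 ones → 0
Block 4 (0001100): 2 ones → 0
Block 5 (0000110): 2 ones → 0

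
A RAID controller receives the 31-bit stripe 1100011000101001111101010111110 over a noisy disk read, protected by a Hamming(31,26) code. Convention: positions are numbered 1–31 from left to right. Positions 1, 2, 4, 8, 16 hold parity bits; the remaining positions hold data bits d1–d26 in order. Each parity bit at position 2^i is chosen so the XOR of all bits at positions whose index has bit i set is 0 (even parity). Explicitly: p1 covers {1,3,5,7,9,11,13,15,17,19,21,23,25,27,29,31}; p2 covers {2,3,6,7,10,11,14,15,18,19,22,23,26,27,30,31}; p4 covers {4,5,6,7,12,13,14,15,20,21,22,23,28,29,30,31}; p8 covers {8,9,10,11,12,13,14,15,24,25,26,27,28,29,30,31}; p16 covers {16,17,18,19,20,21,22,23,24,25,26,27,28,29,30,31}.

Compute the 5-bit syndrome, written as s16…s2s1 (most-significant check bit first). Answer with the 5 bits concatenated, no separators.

s1 (pos 1,3,5,7,9,11,13,15,17,19,21,23,25,27,29,31): 1⊕0⊕0⊕1⊕0⊕1⊕1⊕0⊕1⊕1⊕0⊕0⊕0⊕1⊕1⊕0 = 0
s2 (pos 2,3,6,7,10,11,14,15,18,19,22,23,26,27,30,31): 1⊕0⊕1⊕1⊕0⊕1⊕0⊕0⊕1⊕1⊕1⊕0⊕1⊕1⊕1⊕0 = 0
s4 (pos 4,5,6,7,12,13,14,15,20,21,22,23,28,29,30,31): 0⊕0⊕1⊕1⊕0⊕1⊕0⊕0⊕1⊕0⊕1⊕0⊕1⊕1⊕1⊕0 = 0
s8 (pos 8,9,10,11,12,13,14,15,24,25,26,27,28,29,30,31): 0⊕0⊕0⊕1⊕0⊕1⊕0⊕0⊕1⊕0⊕1⊕1⊕1⊕1⊕1⊕0 = 0
s16 (pos 16,17,18,19,20,21,22,23,24,25,26,27,28,29,30,31): 1⊕1⊕1⊕1⊕1⊕0⊕1⊕0⊕1⊕0⊕1⊕1⊕1⊕1⊕1⊕0 = 0
Syndrome s16…s1 = 00000 → no error.

00000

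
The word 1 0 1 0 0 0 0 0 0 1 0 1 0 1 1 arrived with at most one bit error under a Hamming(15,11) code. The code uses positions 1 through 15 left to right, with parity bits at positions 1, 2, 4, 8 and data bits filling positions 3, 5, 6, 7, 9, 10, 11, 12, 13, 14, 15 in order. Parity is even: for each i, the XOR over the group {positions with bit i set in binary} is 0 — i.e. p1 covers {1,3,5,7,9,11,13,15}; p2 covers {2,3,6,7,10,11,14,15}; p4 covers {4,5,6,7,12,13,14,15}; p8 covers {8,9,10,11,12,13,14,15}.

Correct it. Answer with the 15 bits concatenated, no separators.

s1 (pos 1,3,5,7,9,11,13,15): 1⊕1⊕0⊕0⊕0⊕0⊕0⊕1 = 1
s2 (pos 2,3,6,7,10,11,14,15): 0⊕1⊕0⊕0⊕1⊕0⊕1⊕1 = 0
s4 (pos 4,5,6,7,12,13,14,15): 0⊕0⊕0⊕0⊕1⊕0⊕1⊕1 = 1
s8 (pos 8,9,10,11,12,13,14,15): 0⊕0⊕1⊕0⊕1⊕0⊕1⊕1 = 0
Syndrome s8…s1 = 0101 → error at position 5.
Flip position 5: 101000000101011 → 101010000101011

101010000101011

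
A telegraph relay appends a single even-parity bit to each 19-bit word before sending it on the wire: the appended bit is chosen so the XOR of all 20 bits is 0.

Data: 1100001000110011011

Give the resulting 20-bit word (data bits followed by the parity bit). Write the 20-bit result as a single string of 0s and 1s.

XOR of the 19 data bits: 1⊕1⊕0⊕0⊕0⊕0⊕1⊕0⊕0⊕0⊕1⊕1⊕0⊕0⊕1⊕1⊕0⊕1⊕1 = 1
Parity bit = 1 (so all 20 bits XOR to 0).

11000010001100110111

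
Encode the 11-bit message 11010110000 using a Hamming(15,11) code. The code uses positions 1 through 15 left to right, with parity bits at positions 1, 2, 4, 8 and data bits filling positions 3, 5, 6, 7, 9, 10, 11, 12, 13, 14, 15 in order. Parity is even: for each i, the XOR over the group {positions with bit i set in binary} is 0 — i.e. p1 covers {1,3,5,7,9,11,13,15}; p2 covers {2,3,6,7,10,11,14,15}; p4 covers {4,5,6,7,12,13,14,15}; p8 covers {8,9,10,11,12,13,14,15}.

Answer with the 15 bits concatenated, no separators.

001010100110000

Place data at non-parity positions: p1 p2 1 p4 1 0 1 p8 0 1 1 0 0 0 0
p1 (pos 1,3,5,7,9,11,13,15): XOR of data positions = 1⊕1⊕1⊕0⊕1⊕0⊕0 = 0
p2 (pos 2,3,6,7,10,11,14,15): XOR of data positions = 1⊕0⊕1⊕1⊕1⊕0⊕0 = 0
p4 (pos 4,5,6,7,12,13,14,15): XOR of data positions = 1⊕0⊕1⊕0⊕0⊕0⊕0 = 0
p8 (pos 8,9,10,11,12,13,14,15): XOR of data positions = 0⊕1⊕1⊕0⊕0⊕0⊕0 = 0
Codeword: 001010100110000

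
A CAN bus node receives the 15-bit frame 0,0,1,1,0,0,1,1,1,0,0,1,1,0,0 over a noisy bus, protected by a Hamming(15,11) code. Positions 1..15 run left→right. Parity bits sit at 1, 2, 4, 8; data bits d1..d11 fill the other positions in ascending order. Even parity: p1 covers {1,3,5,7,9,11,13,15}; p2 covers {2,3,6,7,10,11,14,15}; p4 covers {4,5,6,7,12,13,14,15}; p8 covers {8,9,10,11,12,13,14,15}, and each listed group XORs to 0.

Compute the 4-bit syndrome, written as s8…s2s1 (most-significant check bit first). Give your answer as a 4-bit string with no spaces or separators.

s1 (pos 1,3,5,7,9,11,13,15): 0⊕1⊕0⊕1⊕1⊕0⊕1⊕0 = 0
s2 (pos 2,3,6,7,10,11,14,15): 0⊕1⊕0⊕1⊕0⊕0⊕0⊕0 = 0
s4 (pos 4,5,6,7,12,13,14,15): 1⊕0⊕0⊕1⊕1⊕1⊕0⊕0 = 0
s8 (pos 8,9,10,11,12,13,14,15): 1⊕1⊕0⊕0⊕1⊕1⊕0⊕0 = 0
Syndrome s8…s1 = 0000 → no error.

0000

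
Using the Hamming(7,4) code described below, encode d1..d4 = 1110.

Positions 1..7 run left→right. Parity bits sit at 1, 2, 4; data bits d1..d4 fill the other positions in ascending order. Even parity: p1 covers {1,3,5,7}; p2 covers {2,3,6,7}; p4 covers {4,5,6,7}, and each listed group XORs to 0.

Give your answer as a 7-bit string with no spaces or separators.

0010110

Place data at non-parity positions: p1 p2 1 p4 1 1 0
p1 (pos 1,3,5,7): XOR of data positions = 1⊕1⊕0 = 0
p2 (pos 2,3,6,7): XOR of data positions = 1⊕1⊕0 = 0
p4 (pos 4,5,6,7): XOR of data positions = 1⊕1⊕0 = 0
Codeword: 0010110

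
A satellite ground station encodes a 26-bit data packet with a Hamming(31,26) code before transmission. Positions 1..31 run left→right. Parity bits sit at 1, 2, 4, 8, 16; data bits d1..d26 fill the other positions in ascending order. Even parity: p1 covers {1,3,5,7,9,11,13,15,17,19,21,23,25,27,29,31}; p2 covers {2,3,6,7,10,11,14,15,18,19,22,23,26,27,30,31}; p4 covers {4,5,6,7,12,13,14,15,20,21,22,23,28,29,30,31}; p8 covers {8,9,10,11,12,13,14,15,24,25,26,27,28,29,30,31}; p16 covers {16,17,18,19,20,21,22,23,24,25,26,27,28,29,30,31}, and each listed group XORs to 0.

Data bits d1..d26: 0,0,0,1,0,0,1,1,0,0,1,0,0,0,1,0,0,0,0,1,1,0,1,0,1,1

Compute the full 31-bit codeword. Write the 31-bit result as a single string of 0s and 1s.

Place data at non-parity positions: p1 p2 0 p4 0 0 1 p8 0 0 1 1 0 0 1 p16 0 0 0 1 0 0 0 0 1 1 0 1 0 1 1
p1 (pos 1,3,5,7,9,11,13,15,17,19,21,23,25,27,29,31): XOR of data positions = 0⊕0⊕1⊕0⊕1⊕0⊕1⊕0⊕0⊕0⊕0⊕1⊕0⊕0⊕1 = 1
p2 (pos 2,3,6,7,10,11,14,15,18,19,22,23,26,27,30,31): XOR of data positions = 0⊕0⊕1⊕0⊕1⊕0⊕1⊕0⊕0⊕0⊕0⊕1⊕0⊕1⊕1 = 0
p4 (pos 4,5,6,7,12,13,14,15,20,21,22,23,28,29,30,31): XOR of data positions = 0⊕0⊕1⊕1⊕0⊕0⊕1⊕1⊕0⊕0⊕0⊕1⊕0⊕1⊕1 = 1
p8 (pos 8,9,10,11,12,13,14,15,24,25,26,27,28,29,30,31): XOR of data positions = 0⊕0⊕1⊕1⊕0⊕0⊕1⊕0⊕1⊕1⊕0⊕1⊕0⊕1⊕1 = 0
p16 (pos 16,17,18,19,20,21,22,23,24,25,26,27,28,29,30,31): XOR of data positions = 0⊕0⊕0⊕1⊕0⊕0⊕0⊕0⊕1⊕1⊕0⊕1⊕0⊕1⊕1 = 0
Codeword: 1001001000110010000100001101011

1001001000110010000100001101011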